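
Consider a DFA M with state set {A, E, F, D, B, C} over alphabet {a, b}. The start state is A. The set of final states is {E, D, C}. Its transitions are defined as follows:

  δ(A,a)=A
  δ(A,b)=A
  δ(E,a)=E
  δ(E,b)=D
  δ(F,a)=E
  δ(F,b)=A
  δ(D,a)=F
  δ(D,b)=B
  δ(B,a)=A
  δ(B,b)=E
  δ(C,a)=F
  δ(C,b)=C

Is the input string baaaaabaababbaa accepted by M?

No

A → A → A → A → A → A → A → A → A → A → A → A → A → A → A → A
End state A is not accepting.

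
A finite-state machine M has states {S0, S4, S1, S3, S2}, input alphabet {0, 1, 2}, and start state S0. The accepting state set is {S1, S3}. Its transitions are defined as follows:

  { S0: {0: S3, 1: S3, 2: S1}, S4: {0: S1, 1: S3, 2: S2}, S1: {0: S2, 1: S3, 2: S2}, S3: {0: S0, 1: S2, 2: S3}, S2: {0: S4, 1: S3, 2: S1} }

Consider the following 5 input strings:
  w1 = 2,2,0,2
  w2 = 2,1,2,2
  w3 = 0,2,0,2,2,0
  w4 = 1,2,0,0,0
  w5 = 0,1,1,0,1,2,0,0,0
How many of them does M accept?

1

w1: S0 → S1 → S2 → S4 → S2  → end S2, rejected
w2: S0 → S1 → S3 → S3 → S3  → end S3, accepted
w3: S0 → S3 → S3 → S0 → S1 → S2 → S4  → end S4, rejected
w4: S0 → S3 → S3 → S0 → S3 → S0  → end S0, rejected
w5: S0 → S3 → S2 → S3 → S0 → S3 → S3 → S0 → S3 → S0  → end S0, rejected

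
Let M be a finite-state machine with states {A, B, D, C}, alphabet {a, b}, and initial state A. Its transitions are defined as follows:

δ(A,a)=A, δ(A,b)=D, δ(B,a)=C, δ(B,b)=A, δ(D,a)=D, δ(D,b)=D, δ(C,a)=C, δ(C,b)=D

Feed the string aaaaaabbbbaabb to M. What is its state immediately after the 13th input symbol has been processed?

D

start at A
read 'a': A → A
read 'a': A → A
read 'a': A → A
read 'a': A → A
read 'a': A → A
read 'a': A → A
read 'b': A → D
read 'b': D → D
read 'b': D → D
read 'b': D → D
read 'a': D → D
read 'a': D → D
read 'b': D → D
After 13 symbols: D.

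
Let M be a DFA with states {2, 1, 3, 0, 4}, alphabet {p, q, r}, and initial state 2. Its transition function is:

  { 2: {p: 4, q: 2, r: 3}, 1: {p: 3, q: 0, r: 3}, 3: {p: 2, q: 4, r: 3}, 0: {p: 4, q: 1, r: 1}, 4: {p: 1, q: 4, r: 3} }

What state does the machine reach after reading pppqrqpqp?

Trace: 2 -p-> 4 -p-> 1 -p-> 3 -q-> 4 -r-> 3 -q-> 4 -p-> 1 -q-> 0 -p-> 4

4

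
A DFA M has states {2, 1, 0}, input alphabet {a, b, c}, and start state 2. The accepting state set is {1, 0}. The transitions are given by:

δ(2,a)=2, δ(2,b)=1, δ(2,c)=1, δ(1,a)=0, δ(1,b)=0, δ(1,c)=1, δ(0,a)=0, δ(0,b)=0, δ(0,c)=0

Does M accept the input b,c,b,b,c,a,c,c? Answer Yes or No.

start at 2
read 'b': 2 → 1
read 'c': 1 → 1
read 'b': 1 → 0
read 'b': 0 → 0
read 'c': 0 → 0
read 'a': 0 → 0
read 'c': 0 → 0
read 'c': 0 → 0
End state 0 is accepting.

Yes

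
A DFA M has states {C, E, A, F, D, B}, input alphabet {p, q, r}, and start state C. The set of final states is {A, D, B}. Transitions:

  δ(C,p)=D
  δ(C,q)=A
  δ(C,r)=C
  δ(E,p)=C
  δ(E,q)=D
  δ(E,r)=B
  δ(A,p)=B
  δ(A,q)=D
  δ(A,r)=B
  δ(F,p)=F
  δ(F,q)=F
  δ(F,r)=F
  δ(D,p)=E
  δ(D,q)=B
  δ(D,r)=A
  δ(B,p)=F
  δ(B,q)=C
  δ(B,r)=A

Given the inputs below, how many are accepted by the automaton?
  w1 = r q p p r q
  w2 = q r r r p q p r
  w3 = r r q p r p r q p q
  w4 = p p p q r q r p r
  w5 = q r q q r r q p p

2

w1: C → C → A → B → F → F → F  → end F, rejected
w2: C → A → B → A → B → F → F → F → F  → end F, rejected
w3: C → C → C → A → B → A → B → A → D → E → D  → end D, accepted
w4: C → D → E → C → A → B → C → C → D → A  → end A, accepted
w5: C → A → B → C → A → B → A → D → E → C  → end C, rejected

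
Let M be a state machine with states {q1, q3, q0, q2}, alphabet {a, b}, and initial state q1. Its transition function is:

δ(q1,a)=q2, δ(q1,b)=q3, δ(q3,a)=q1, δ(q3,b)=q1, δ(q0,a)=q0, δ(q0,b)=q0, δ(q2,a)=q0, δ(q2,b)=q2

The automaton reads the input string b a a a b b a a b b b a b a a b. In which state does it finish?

q0

start at q1
read 'b': q1 → q3
read 'a': q3 → q1
read 'a': q1 → q2
read 'a': q2 → q0
read 'b': q0 → q0
read 'b': q0 → q0
read 'a': q0 → q0
read 'a': q0 → q0
read 'b': q0 → q0
read 'b': q0 → q0
read 'b': q0 → q0
read 'a': q0 → q0
read 'b': q0 → q0
read 'a': q0 → q0
read 'a': q0 → q0
read 'b': q0 → q0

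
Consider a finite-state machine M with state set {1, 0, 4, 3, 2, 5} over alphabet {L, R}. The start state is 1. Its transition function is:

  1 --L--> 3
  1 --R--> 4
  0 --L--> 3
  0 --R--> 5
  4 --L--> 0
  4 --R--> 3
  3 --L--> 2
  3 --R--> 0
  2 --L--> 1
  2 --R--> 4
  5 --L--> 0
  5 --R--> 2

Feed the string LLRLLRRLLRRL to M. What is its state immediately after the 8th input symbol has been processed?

1 → 3 → 2 → 4 → 0 → 3 → 0 → 5 → 0
After 8 symbols: 0.

0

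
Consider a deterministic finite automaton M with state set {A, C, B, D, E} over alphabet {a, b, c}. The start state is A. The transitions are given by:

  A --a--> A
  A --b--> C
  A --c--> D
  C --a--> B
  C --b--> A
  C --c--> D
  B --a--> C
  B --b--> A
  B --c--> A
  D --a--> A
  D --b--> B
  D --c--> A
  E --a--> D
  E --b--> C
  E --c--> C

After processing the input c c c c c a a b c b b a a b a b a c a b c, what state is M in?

D

A → D → A → D → A → D → A → A → C → D → B → A → A → A → C → B → A → A → D → A → C → D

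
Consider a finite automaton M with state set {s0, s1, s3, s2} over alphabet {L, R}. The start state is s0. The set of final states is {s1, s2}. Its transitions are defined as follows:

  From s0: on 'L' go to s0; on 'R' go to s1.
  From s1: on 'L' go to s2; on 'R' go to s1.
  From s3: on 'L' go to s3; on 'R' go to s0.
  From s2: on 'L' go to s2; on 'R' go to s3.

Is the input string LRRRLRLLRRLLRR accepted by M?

Trace: s0 -L-> s0 -R-> s1 -R-> s1 -R-> s1 -L-> s2 -R-> s3 -L-> s3 -L-> s3 -R-> s0 -R-> s1 -L-> s2 -L-> s2 -R-> s3 -R-> s0
End state s0 is not accepting.

No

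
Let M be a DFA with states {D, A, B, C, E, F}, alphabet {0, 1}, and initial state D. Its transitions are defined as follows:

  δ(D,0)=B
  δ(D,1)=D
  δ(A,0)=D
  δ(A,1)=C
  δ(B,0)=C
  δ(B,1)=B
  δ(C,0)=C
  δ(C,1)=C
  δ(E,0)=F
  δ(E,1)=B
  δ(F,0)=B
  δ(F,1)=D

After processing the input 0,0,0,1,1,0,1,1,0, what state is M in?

C

Trace: D -0-> B -0-> C -0-> C -1-> C -1-> C -0-> C -1-> C -1-> C -0-> C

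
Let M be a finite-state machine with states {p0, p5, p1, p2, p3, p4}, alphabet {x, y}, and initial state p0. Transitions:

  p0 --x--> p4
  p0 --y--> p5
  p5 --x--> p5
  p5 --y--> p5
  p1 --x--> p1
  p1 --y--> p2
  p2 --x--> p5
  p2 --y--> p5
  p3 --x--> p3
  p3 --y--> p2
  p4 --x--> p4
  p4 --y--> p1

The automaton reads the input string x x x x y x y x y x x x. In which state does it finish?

Trace: p0 -x-> p4 -x-> p4 -x-> p4 -x-> p4 -y-> p1 -x-> p1 -y-> p2 -x-> p5 -y-> p5 -x-> p5 -x-> p5 -x-> p5

p5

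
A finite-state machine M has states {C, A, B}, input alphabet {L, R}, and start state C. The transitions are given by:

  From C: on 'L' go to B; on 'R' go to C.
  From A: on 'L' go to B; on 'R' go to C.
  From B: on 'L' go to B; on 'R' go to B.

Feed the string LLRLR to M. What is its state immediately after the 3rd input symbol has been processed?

B

C → B → B → B
After 3 symbols: B.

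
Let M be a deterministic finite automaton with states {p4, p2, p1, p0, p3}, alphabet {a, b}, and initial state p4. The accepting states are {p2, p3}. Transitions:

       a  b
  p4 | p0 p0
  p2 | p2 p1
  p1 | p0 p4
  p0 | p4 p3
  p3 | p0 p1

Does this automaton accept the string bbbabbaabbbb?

No

start at p4
read 'b': p4 → p0
read 'b': p0 → p3
read 'b': p3 → p1
read 'a': p1 → p0
read 'b': p0 → p3
read 'b': p3 → p1
read 'a': p1 → p0
read 'a': p0 → p4
read 'b': p4 → p0
read 'b': p0 → p3
read 'b': p3 → p1
read 'b': p1 → p4
End state p4 is not accepting.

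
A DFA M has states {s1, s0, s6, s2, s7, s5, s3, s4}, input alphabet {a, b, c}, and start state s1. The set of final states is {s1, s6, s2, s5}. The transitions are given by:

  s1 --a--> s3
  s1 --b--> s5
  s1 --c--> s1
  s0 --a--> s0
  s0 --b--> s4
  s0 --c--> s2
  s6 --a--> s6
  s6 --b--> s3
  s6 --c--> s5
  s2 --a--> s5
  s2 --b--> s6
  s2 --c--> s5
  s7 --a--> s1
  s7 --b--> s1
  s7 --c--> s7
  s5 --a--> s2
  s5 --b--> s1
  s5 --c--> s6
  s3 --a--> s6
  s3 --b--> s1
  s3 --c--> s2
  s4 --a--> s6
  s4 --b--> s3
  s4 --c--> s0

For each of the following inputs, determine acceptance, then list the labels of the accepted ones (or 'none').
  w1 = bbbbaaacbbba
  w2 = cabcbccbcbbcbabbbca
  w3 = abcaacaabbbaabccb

w1: s1 → s5 → s1 → s5 → s1 → s3 → s6 → s6 → s5 → s1 → s5 → s1 → s3  → end s3, rejected
w2: s1 → s1 → s3 → s1 → s1 → s5 → s6 → s5 → s1 → s1 → s5 → s1 → s1 → s5 → s2 → s6 → s3 → s1 → s1 → s3  → end s3, rejected
w3: s1 → s3 → s1 → s1 → s3 → s6 → s5 → s2 → s5 → s1 → s5 → s1 → s3 → s6 → s3 → s2 → s5 → s1  → end s1, accepted

w3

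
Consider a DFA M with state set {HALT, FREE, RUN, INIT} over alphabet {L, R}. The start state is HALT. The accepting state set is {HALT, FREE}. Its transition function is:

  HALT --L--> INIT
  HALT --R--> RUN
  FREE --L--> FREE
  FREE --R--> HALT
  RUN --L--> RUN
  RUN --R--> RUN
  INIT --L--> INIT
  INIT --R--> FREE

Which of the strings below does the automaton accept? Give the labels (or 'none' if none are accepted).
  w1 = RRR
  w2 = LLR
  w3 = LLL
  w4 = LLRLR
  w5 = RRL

w2, w4

w1: HALT → RUN → RUN → RUN  → end RUN, rejected
w2: HALT → INIT → INIT → FREE  → end FREE, accepted
w3: HALT → INIT → INIT → INIT  → end INIT, rejected
w4: HALT → INIT → INIT → FREE → FREE → HALT  → end HALT, accepted
w5: HALT → RUN → RUN → RUN  → end RUN, rejected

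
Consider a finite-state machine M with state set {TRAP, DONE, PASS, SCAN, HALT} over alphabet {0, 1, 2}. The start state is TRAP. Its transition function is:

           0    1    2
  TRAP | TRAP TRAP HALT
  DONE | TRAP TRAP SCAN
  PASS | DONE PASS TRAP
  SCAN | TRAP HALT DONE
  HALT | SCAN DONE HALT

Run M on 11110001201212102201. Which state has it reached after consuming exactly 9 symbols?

HALT

TRAP → TRAP → TRAP → TRAP → TRAP → TRAP → TRAP → TRAP → TRAP → HALT
After 9 symbols: HALT.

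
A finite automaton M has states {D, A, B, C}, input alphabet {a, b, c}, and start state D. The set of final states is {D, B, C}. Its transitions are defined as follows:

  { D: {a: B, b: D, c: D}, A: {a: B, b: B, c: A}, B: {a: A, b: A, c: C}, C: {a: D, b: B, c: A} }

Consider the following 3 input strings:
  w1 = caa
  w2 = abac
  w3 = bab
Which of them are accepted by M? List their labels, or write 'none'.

w1: Trace: D -c-> D -a-> B -a-> A  → end A, rejected
w2: Trace: D -a-> B -b-> A -a-> B -c-> C  → end C, accepted
w3: Trace: D -b-> D -a-> B -b-> A  → end A, rejected

w2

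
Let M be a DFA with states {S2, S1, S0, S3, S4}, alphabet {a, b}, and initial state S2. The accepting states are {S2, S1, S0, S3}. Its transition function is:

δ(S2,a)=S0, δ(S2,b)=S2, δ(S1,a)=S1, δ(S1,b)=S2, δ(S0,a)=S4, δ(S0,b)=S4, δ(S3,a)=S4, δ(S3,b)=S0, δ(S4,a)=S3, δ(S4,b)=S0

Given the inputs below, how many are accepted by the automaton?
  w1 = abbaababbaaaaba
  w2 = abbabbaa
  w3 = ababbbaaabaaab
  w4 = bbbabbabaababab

w1: S2 → S0 → S4 → S0 → S4 → S3 → S0 → S4 → S0 → S4 → S3 → S4 → S3 → S4 → S0 → S4  → end S4, rejected
w2: S2 → S0 → S4 → S0 → S4 → S0 → S4 → S3 → S4  → end S4, rejected
w3: S2 → S0 → S4 → S3 → S0 → S4 → S0 → S4 → S3 → S4 → S0 → S4 → S3 → S4 → S0  → end S0, accepted
w4: S2 → S2 → S2 → S2 → S0 → S4 → S0 → S4 → S0 → S4 → S3 → S0 → S4 → S0 → S4 → S0  → end S0, accepted

2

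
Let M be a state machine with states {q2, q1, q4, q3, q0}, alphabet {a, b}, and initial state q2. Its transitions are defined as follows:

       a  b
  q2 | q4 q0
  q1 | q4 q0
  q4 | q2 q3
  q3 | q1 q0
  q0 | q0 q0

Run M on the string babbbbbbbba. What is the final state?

q0

Trace: q2 -b-> q0 -a-> q0 -b-> q0 -b-> q0 -b-> q0 -b-> q0 -b-> q0 -b-> q0 -b-> q0 -b-> q0 -a-> q0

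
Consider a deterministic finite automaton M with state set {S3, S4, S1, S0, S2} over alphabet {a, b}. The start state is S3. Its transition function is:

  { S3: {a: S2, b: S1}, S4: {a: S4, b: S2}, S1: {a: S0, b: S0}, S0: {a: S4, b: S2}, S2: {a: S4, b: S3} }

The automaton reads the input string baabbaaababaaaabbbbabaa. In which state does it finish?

S4

start at S3
read 'b': S3 → S1
read 'a': S1 → S0
read 'a': S0 → S4
read 'b': S4 → S2
read 'b': S2 → S3
read 'a': S3 → S2
read 'a': S2 → S4
read 'a': S4 → S4
read 'b': S4 → S2
read 'a': S2 → S4
read 'b': S4 → S2
read 'a': S2 → S4
read 'a': S4 → S4
read 'a': S4 → S4
read 'a': S4 → S4
read 'b': S4 → S2
read 'b': S2 → S3
read 'b': S3 → S1
read 'b': S1 → S0
read 'a': S0 → S4
read 'b': S4 → S2
read 'a': S2 → S4
read 'a': S4 → S4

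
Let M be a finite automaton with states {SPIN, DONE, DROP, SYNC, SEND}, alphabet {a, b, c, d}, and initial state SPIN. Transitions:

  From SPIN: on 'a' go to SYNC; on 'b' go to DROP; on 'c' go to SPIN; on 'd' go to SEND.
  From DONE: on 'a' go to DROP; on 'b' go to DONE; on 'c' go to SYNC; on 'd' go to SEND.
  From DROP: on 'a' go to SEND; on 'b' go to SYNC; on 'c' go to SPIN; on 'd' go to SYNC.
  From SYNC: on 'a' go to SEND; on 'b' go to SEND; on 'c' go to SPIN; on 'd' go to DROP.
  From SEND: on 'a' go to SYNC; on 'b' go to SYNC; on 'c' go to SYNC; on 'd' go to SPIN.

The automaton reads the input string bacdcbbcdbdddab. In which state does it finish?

Trace: SPIN -b-> DROP -a-> SEND -c-> SYNC -d-> DROP -c-> SPIN -b-> DROP -b-> SYNC -c-> SPIN -d-> SEND -b-> SYNC -d-> DROP -d-> SYNC -d-> DROP -a-> SEND -b-> SYNC

SYNC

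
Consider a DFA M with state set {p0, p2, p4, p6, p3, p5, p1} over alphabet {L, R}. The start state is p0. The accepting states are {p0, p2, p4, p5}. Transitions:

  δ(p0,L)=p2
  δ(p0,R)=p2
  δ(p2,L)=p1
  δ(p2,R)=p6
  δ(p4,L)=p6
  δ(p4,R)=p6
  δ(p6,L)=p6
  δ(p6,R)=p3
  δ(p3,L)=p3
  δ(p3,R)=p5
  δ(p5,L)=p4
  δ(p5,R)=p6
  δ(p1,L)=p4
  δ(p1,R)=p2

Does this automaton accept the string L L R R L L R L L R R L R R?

Trace: p0 -L-> p2 -L-> p1 -R-> p2 -R-> p6 -L-> p6 -L-> p6 -R-> p3 -L-> p3 -L-> p3 -R-> p5 -R-> p6 -L-> p6 -R-> p3 -R-> p5
End state p5 is accepting.

Yes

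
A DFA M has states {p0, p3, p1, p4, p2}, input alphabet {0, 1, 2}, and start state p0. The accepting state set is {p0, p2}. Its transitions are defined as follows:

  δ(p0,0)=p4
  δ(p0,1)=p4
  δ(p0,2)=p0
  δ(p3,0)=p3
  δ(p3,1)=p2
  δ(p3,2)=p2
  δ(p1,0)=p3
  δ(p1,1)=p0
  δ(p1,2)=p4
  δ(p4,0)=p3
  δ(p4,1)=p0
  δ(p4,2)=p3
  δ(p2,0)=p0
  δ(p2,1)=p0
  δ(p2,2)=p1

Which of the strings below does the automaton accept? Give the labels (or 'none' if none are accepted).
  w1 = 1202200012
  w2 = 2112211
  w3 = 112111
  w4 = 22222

w2, w4

w1: p0 → p4 → p3 → p3 → p2 → p1 → p3 → p3 → p3 → p2 → p1  → end p1, rejected
w2: p0 → p0 → p4 → p0 → p0 → p0 → p4 → p0  → end p0, accepted
w3: p0 → p4 → p0 → p0 → p4 → p0 → p4  → end p4, rejected
w4: p0 → p0 → p0 → p0 → p0 → p0  → end p0, accepted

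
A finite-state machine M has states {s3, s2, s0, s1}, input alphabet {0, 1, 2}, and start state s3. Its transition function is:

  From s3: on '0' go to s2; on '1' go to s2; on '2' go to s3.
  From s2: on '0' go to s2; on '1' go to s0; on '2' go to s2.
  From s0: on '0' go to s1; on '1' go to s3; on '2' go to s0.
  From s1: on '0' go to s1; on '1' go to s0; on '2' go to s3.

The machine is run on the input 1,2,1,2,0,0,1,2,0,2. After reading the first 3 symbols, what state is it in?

s0

start at s3
read '1': s3 → s2
read '2': s2 → s2
read '1': s2 → s0
After 3 symbols: s0.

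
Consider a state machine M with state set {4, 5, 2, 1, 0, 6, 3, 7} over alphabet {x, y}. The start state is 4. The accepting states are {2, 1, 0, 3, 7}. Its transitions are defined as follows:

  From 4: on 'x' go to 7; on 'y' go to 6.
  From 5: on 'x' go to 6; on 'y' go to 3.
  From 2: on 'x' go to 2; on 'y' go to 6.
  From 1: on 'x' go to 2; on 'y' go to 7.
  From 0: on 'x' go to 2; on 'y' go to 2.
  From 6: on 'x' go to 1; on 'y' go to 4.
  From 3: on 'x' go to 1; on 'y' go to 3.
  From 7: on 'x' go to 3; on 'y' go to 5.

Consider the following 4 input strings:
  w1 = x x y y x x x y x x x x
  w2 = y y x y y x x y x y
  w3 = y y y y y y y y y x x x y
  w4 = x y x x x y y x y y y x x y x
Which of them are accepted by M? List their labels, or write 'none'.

w1:
  start at 4
  read 'x': 4 → 7
  read 'x': 7 → 3
  read 'y': 3 → 3
  read 'y': 3 → 3
  read 'x': 3 → 1
  read 'x': 1 → 2
  read 'x': 2 → 2
  read 'y': 2 → 6
  read 'x': 6 → 1
  read 'x': 1 → 2
  read 'x': 2 → 2
  read 'x': 2 → 2
  end 2, accepted
w2:
  start at 4
  read 'y': 4 → 6
  read 'y': 6 → 4
  read 'x': 4 → 7
  read 'y': 7 → 5
  read 'y': 5 → 3
  read 'x': 3 → 1
  read 'x': 1 → 2
  read 'y': 2 → 6
  read 'x': 6 → 1
  read 'y': 1 → 7
  end 7, accepted
w3:
  start at 4
  read 'y': 4 → 6
  read 'y': 6 → 4
  read 'y': 4 → 6
  read 'y': 6 → 4
  read 'y': 4 → 6
  read 'y': 6 → 4
  read 'y': 4 → 6
  read 'y': 6 → 4
  read 'y': 4 → 6
  read 'x': 6 → 1
  read 'x': 1 → 2
  read 'x': 2 → 2
  read 'y': 2 → 6
  end 6, rejected
w4:
  start at 4
  read 'x': 4 → 7
  read 'y': 7 → 5
  read 'x': 5 → 6
  read 'x': 6 → 1
  read 'x': 1 → 2
  read 'y': 2 → 6
  read 'y': 6 → 4
  read 'x': 4 → 7
  read 'y': 7 → 5
  read 'y': 5 → 3
  read 'y': 3 → 3
  read 'x': 3 → 1
  read 'x': 1 → 2
  read 'y': 2 → 6
  read 'x': 6 → 1
  end 1, accepted

w1, w2, w4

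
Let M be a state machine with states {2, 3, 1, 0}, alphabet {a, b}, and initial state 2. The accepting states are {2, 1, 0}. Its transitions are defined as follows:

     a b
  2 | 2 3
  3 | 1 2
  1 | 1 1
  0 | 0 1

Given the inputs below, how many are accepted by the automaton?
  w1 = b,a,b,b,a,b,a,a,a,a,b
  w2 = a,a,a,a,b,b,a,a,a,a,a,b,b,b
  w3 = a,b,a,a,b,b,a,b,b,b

w1: Trace: 2 -b-> 3 -a-> 1 -b-> 1 -b-> 1 -a-> 1 -b-> 1 -a-> 1 -a-> 1 -a-> 1 -a-> 1 -b-> 1  → end 1, accepted
w2: Trace: 2 -a-> 2 -a-> 2 -a-> 2 -a-> 2 -b-> 3 -b-> 2 -a-> 2 -a-> 2 -a-> 2 -a-> 2 -a-> 2 -b-> 3 -b-> 2 -b-> 3  → end 3, rejected
w3: Trace: 2 -a-> 2 -b-> 3 -a-> 1 -a-> 1 -b-> 1 -b-> 1 -a-> 1 -b-> 1 -b-> 1 -b-> 1  → end 1, accepted

2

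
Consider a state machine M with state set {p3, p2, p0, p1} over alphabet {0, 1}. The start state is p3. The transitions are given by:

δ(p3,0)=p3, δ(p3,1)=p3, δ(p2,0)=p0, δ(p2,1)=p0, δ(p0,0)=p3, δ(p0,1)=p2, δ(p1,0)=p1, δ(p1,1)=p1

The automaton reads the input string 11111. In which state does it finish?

p3

p3 → p3 → p3 → p3 → p3 → p3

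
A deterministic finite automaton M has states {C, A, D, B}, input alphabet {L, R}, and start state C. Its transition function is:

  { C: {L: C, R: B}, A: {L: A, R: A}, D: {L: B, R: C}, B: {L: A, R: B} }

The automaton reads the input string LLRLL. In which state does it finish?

A

Trace: C -L-> C -L-> C -R-> B -L-> A -L-> A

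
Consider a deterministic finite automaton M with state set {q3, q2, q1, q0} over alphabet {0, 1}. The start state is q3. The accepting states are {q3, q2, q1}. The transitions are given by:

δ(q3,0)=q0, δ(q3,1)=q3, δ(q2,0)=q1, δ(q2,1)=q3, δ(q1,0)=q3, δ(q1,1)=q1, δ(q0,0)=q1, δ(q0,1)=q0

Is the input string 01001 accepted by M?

Yes

start at q3
read '0': q3 → q0
read '1': q0 → q0
read '0': q0 → q1
read '0': q1 → q3
read '1': q3 → q3
End state q3 is accepting.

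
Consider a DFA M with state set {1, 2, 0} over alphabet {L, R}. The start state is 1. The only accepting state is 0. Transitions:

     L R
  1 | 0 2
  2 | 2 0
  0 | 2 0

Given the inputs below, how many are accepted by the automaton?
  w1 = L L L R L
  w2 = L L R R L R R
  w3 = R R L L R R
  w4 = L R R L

2

w1: 1 → 0 → 2 → 2 → 0 → 2  → end 2, rejected
w2: 1 → 0 → 2 → 0 → 0 → 2 → 0 → 0  → end 0, accepted
w3: 1 → 2 → 0 → 2 → 2 → 0 → 0  → end 0, accepted
w4: 1 → 0 → 0 → 0 → 2  → end 2, rejected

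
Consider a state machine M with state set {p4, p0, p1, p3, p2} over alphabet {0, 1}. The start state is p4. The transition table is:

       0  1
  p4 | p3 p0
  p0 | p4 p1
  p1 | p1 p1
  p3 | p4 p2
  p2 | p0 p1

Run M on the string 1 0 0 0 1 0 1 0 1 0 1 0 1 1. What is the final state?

p1

Trace: p4 -1-> p0 -0-> p4 -0-> p3 -0-> p4 -1-> p0 -0-> p4 -1-> p0 -0-> p4 -1-> p0 -0-> p4 -1-> p0 -0-> p4 -1-> p0 -1-> p1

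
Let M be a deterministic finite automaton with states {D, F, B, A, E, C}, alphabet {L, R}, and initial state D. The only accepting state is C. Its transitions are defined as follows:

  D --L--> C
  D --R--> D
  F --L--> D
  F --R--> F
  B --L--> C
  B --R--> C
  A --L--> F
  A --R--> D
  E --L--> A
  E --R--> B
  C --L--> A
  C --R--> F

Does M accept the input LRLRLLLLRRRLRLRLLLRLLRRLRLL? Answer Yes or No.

D → C → F → D → D → C → A → F → D → D → D → D → C → F → D → D → C → A → F → F → D → C → F → F → D → D → C → A
End state A is not accepting.

No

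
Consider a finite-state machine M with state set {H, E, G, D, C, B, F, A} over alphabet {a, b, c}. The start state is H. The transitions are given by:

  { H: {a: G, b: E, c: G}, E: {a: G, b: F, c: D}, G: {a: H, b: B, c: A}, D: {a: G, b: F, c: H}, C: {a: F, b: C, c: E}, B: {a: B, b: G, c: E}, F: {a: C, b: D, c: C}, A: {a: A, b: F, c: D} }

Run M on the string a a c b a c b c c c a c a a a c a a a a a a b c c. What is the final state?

Trace: H -a-> G -a-> H -c-> G -b-> B -a-> B -c-> E -b-> F -c-> C -c-> E -c-> D -a-> G -c-> A -a-> A -a-> A -a-> A -c-> D -a-> G -a-> H -a-> G -a-> H -a-> G -a-> H -b-> E -c-> D -c-> H

H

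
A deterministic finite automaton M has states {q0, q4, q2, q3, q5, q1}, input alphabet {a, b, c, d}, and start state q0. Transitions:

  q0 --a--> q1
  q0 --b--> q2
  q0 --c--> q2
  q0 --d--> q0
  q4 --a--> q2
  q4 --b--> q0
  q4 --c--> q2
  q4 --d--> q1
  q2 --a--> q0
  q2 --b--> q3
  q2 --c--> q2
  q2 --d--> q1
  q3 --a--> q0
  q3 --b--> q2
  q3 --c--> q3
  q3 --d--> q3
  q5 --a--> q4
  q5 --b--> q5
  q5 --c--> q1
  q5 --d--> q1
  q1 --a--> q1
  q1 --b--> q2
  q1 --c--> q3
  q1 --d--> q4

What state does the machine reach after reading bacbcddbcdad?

q0 → q2 → q0 → q2 → q3 → q3 → q3 → q3 → q2 → q2 → q1 → q1 → q4

q4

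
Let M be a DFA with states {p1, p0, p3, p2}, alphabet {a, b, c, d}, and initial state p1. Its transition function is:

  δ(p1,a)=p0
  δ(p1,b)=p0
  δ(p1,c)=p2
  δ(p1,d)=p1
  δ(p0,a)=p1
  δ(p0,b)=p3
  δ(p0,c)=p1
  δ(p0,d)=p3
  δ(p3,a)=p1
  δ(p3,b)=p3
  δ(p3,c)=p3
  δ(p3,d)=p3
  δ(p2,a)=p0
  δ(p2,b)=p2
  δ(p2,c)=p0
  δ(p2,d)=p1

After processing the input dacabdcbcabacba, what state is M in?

p0

start at p1
read 'd': p1 → p1
read 'a': p1 → p0
read 'c': p0 → p1
read 'a': p1 → p0
read 'b': p0 → p3
read 'd': p3 → p3
read 'c': p3 → p3
read 'b': p3 → p3
read 'c': p3 → p3
read 'a': p3 → p1
read 'b': p1 → p0
read 'a': p0 → p1
read 'c': p1 → p2
read 'b': p2 → p2
read 'a': p2 → p0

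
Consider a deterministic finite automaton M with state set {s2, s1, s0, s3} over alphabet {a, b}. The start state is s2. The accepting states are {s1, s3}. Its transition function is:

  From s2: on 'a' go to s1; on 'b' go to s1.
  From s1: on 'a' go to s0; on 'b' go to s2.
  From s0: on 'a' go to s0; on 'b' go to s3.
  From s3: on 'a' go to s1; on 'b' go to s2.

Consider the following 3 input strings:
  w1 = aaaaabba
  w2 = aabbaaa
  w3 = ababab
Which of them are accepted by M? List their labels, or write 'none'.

w1

w1:
  start at s2
  read 'a': s2 → s1
  read 'a': s1 → s0
  read 'a': s0 → s0
  read 'a': s0 → s0
  read 'a': s0 → s0
  read 'b': s0 → s3
  read 'b': s3 → s2
  read 'a': s2 → s1
  end s1, accepted
w2:
  start at s2
  read 'a': s2 → s1
  read 'a': s1 → s0
  read 'b': s0 → s3
  read 'b': s3 → s2
  read 'a': s2 → s1
  read 'a': s1 → s0
  read 'a': s0 → s0
  end s0, rejected
w3:
  start at s2
  read 'a': s2 → s1
  read 'b': s1 → s2
  read 'a': s2 → s1
  read 'b': s1 → s2
  read 'a': s2 → s1
  read 'b': s1 → s2
  end s2, rejected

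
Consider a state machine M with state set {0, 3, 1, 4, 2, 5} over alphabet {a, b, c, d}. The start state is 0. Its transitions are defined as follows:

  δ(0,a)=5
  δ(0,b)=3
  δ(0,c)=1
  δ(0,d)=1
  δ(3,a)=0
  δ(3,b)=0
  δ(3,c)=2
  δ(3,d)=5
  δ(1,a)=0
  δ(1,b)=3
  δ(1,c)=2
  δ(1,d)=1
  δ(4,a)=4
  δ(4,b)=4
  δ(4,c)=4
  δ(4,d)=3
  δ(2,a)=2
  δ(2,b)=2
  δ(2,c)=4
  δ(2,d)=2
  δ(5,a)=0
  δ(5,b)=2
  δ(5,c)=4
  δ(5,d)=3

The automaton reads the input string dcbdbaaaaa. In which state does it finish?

start at 0
read 'd': 0 → 1
read 'c': 1 → 2
read 'b': 2 → 2
read 'd': 2 → 2
read 'b': 2 → 2
read 'a': 2 → 2
read 'a': 2 → 2
read 'a': 2 → 2
read 'a': 2 → 2
read 'a': 2 → 2

2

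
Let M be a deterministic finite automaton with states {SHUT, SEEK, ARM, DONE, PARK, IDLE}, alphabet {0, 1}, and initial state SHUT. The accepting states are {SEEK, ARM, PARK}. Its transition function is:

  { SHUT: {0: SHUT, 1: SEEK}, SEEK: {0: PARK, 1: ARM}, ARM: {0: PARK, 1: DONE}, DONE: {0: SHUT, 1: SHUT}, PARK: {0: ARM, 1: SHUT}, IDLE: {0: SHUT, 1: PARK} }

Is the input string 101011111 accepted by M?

start at SHUT
read '1': SHUT → SEEK
read '0': SEEK → PARK
read '1': PARK → SHUT
read '0': SHUT → SHUT
read '1': SHUT → SEEK
read '1': SEEK → ARM
read '1': ARM → DONE
read '1': DONE → SHUT
read '1': SHUT → SEEK
End state SEEK is accepting.

Yes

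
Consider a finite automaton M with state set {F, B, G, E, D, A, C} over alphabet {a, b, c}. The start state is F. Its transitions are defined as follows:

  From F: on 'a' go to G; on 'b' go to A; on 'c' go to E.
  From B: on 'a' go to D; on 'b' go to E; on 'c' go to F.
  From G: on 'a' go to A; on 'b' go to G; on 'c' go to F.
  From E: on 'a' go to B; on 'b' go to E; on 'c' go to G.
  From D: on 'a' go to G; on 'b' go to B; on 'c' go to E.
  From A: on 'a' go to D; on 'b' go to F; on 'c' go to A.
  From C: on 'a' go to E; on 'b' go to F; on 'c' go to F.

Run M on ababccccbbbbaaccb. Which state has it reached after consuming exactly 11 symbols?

E

start at F
read 'a': F → G
read 'b': G → G
read 'a': G → A
read 'b': A → F
read 'c': F → E
read 'c': E → G
read 'c': G → F
read 'c': F → E
read 'b': E → E
read 'b': E → E
read 'b': E → E
After 11 symbols: E.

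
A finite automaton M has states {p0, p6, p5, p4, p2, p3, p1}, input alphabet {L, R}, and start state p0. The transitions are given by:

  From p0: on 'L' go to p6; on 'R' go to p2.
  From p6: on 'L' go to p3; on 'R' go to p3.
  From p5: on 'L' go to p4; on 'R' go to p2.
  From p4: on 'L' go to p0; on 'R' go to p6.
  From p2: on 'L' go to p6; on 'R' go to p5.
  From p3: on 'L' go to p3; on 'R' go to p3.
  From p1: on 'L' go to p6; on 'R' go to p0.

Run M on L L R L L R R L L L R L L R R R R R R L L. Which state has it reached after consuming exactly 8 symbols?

p3

start at p0
read 'L': p0 → p6
read 'L': p6 → p3
read 'R': p3 → p3
read 'L': p3 → p3
read 'L': p3 → p3
read 'R': p3 → p3
read 'R': p3 → p3
read 'L': p3 → p3
After 8 symbols: p3.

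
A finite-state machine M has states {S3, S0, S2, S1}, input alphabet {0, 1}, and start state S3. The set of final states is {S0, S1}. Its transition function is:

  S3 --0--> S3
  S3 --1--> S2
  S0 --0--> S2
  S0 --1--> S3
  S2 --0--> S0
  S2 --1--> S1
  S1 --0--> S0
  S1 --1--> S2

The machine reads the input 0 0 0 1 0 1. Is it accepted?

No

S3 → S3 → S3 → S3 → S2 → S0 → S3
End state S3 is not accepting.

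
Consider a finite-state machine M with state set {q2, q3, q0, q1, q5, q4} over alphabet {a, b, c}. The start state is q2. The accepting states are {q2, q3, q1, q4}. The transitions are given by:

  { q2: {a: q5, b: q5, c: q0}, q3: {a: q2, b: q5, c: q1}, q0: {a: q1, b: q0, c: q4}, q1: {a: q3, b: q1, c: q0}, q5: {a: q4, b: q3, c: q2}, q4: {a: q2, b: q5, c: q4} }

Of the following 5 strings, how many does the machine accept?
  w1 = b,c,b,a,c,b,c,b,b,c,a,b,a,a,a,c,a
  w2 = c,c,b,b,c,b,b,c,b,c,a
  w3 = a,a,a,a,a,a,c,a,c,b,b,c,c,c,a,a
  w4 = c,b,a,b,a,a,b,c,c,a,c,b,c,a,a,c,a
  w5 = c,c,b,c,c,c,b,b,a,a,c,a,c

w1: q2 → q5 → q2 → q5 → q4 → q4 → q5 → q2 → q5 → q3 → q1 → q3 → q5 → q4 → q2 → q5 → q2 → q5  → end q5, rejected
w2: q2 → q0 → q4 → q5 → q3 → q1 → q1 → q1 → q0 → q0 → q4 → q2  → end q2, accepted
w3: q2 → q5 → q4 → q2 → q5 → q4 → q2 → q0 → q1 → q0 → q0 → q0 → q4 → q4 → q4 → q2 → q5  → end q5, rejected
w4: q2 → q0 → q0 → q1 → q1 → q3 → q2 → q5 → q2 → q0 → q1 → q0 → q0 → q4 → q2 → q5 → q2 → q5  → end q5, rejected
w5: q2 → q0 → q4 → q5 → q2 → q0 → q4 → q5 → q3 → q2 → q5 → q2 → q5 → q2  → end q2, accepted

2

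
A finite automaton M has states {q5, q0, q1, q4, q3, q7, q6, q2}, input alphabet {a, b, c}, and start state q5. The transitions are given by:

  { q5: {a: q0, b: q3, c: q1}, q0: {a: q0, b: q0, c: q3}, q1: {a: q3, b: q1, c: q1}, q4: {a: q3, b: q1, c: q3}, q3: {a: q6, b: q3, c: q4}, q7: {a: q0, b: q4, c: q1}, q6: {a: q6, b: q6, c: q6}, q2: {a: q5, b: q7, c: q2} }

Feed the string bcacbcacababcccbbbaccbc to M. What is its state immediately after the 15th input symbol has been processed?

q5 → q3 → q4 → q3 → q4 → q1 → q1 → q3 → q4 → q3 → q3 → q6 → q6 → q6 → q6 → q6
After 15 symbols: q6.

q6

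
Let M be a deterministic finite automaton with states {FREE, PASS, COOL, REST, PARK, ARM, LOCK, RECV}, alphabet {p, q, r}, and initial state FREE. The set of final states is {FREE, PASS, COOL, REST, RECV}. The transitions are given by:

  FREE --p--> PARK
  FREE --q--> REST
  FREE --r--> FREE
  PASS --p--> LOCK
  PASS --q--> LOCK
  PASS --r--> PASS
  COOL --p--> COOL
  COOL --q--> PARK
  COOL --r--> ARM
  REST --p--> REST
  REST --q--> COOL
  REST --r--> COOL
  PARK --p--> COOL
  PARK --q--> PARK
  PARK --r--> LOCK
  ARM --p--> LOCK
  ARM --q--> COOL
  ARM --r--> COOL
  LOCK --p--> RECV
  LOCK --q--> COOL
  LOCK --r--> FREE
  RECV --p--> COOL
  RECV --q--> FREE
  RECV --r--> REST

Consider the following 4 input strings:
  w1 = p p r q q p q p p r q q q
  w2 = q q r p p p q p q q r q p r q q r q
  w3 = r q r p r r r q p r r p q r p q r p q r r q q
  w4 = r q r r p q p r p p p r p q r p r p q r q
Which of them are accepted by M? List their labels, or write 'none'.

w1:
  start at FREE
  read 'p': FREE → PARK
  read 'p': PARK → COOL
  read 'r': COOL → ARM
  read 'q': ARM → COOL
  read 'q': COOL → PARK
  read 'p': PARK → COOL
  read 'q': COOL → PARK
  read 'p': PARK → COOL
  read 'p': COOL → COOL
  read 'r': COOL → ARM
  read 'q': ARM → COOL
  read 'q': COOL → PARK
  read 'q': PARK → PARK
  end PARK, rejected
w2:
  start at FREE
  read 'q': FREE → REST
  read 'q': REST → COOL
  read 'r': COOL → ARM
  read 'p': ARM → LOCK
  read 'p': LOCK → RECV
  read 'p': RECV → COOL
  read 'q': COOL → PARK
  read 'p': PARK → COOL
  read 'q': COOL → PARK
  read 'q': PARK → PARK
  read 'r': PARK → LOCK
  read 'q': LOCK → COOL
  read 'p': COOL → COOL
  read 'r': COOL → ARM
  read 'q': ARM → COOL
  read 'q': COOL → PARK
  read 'r': PARK → LOCK
  read 'q': LOCK → COOL
  end COOL, accepted
w3:
  start at FREE
  read 'r': FREE → FREE
  read 'q': FREE → REST
  read 'r': REST → COOL
  read 'p': COOL → COOL
  read 'r': COOL → ARM
  read 'r': ARM → COOL
  read 'r': COOL → ARM
  read 'q': ARM → COOL
  read 'p': COOL → COOL
  read 'r': COOL → ARM
  read 'r': ARM → COOL
  read 'p': COOL → COOL
  read 'q': COOL → PARK
  read 'r': PARK → LOCK
  read 'p': LOCK → RECV
  read 'q': RECV → FREE
  read 'r': FREE → FREE
  read 'p': FREE → PARK
  read 'q': PARK → PARK
  read 'r': PARK → LOCK
  read 'r': LOCK → FREE
  read 'q': FREE → REST
  read 'q': REST → COOL
  end COOL, accepted
w4:
  start at FREE
  read 'r': FREE → FREE
  read 'q': FREE → REST
  read 'r': REST → COOL
  read 'r': COOL → ARM
  read 'p': ARM → LOCK
  read 'q': LOCK → COOL
  read 'p': COOL → COOL
  read 'r': COOL → ARM
  read 'p': ARM → LOCK
  read 'p': LOCK → RECV
  read 'p': RECV → COOL
  read 'r': COOL → ARM
  read 'p': ARM → LOCK
  read 'q': LOCK → COOL
  read 'r': COOL → ARM
  read 'p': ARM → LOCK
  read 'r': LOCK → FREE
  read 'p': FREE → PARK
  read 'q': PARK → PARK
  read 'r': PARK → LOCK
  read 'q': LOCK → COOL
  end COOL, accepted

w2, w3, w4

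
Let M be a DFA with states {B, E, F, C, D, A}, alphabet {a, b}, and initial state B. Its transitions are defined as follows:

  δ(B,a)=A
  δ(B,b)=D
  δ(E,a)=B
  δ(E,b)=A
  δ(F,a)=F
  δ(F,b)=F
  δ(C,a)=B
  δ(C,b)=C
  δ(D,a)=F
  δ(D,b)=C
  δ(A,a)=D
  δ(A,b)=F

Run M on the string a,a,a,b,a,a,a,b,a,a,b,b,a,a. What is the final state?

start at B
read 'a': B → A
read 'a': A → D
read 'a': D → F
read 'b': F → F
read 'a': F → F
read 'a': F → F
read 'a': F → F
read 'b': F → F
read 'a': F → F
read 'a': F → F
read 'b': F → F
read 'b': F → F
read 'a': F → F
read 'a': F → F

F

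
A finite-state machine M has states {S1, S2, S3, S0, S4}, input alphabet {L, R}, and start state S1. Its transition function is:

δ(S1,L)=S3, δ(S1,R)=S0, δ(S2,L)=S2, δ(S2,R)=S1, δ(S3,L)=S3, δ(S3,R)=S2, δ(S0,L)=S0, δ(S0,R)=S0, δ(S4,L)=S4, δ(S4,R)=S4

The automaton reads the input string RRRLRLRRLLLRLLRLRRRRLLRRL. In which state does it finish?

S0

start at S1
read 'R': S1 → S0
read 'R': S0 → S0
read 'R': S0 → S0
read 'L': S0 → S0
read 'R': S0 → S0
read 'L': S0 → S0
read 'R': S0 → S0
read 'R': S0 → S0
read 'L': S0 → S0
read 'L': S0 → S0
read 'L': S0 → S0
read 'R': S0 → S0
read 'L': S0 → S0
read 'L': S0 → S0
read 'R': S0 → S0
read 'L': S0 → S0
read 'R': S0 → S0
read 'R': S0 → S0
read 'R': S0 → S0
read 'R': S0 → S0
read 'L': S0 → S0
read 'L': S0 → S0
read 'R': S0 → S0
read 'R': S0 → S0
read 'L': S0 → S0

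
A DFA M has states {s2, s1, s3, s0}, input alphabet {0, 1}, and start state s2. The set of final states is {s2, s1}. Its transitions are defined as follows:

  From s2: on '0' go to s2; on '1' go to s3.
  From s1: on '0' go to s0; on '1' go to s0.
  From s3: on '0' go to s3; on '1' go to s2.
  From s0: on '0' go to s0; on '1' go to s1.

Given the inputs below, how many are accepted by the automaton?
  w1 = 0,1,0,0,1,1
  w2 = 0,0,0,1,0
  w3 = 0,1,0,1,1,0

w1: Trace: s2 -0-> s2 -1-> s3 -0-> s3 -0-> s3 -1-> s2 -1-> s3  → end s3, rejected
w2: Trace: s2 -0-> s2 -0-> s2 -0-> s2 -1-> s3 -0-> s3  → end s3, rejected
w3: Trace: s2 -0-> s2 -1-> s3 -0-> s3 -1-> s2 -1-> s3 -0-> s3  → end s3, rejected

0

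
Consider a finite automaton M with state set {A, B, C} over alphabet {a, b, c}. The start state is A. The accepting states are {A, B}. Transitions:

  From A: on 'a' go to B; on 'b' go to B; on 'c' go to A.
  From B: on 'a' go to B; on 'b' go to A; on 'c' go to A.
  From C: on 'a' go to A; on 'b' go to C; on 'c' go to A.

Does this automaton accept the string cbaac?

start at A
read 'c': A → A
read 'b': A → B
read 'a': B → B
read 'a': B → B
read 'c': B → A
End state A is accepting.

Yes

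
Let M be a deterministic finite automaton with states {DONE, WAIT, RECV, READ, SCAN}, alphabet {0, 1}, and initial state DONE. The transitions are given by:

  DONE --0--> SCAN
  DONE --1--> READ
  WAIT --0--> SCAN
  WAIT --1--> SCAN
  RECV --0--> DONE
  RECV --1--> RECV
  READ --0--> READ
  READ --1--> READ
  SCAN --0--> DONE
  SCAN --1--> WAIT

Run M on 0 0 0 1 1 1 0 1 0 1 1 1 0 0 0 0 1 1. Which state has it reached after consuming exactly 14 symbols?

DONE

start at DONE
read '0': DONE → SCAN
read '0': SCAN → DONE
read '0': DONE → SCAN
read '1': SCAN → WAIT
read '1': WAIT → SCAN
read '1': SCAN → WAIT
read '0': WAIT → SCAN
read '1': SCAN → WAIT
read '0': WAIT → SCAN
read '1': SCAN → WAIT
read '1': WAIT → SCAN
read '1': SCAN → WAIT
read '0': WAIT → SCAN
read '0': SCAN → DONE
After 14 symbols: DONE.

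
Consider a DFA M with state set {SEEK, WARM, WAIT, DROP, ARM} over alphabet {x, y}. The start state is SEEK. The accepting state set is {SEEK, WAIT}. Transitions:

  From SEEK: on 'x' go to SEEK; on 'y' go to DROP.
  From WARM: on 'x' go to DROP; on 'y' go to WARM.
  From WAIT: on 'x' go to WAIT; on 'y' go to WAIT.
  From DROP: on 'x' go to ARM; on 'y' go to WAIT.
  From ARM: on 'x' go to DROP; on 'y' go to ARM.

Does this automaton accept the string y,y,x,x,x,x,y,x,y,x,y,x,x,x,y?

Yes

SEEK → DROP → WAIT → WAIT → WAIT → WAIT → WAIT → WAIT → WAIT → WAIT → WAIT → WAIT → WAIT → WAIT → WAIT → WAIT
End state WAIT is accepting.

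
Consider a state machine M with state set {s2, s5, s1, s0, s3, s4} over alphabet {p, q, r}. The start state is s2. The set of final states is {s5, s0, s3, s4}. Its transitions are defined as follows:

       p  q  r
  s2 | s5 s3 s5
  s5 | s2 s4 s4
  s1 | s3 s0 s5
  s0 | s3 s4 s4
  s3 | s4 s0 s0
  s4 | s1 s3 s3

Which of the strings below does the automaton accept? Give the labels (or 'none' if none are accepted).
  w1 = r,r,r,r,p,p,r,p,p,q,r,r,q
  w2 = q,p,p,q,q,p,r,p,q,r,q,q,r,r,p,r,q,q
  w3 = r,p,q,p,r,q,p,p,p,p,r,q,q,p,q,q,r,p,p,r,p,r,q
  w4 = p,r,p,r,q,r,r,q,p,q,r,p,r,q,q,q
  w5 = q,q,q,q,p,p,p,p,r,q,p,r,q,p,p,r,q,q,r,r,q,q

w1: Trace: s2 -r-> s5 -r-> s4 -r-> s3 -r-> s0 -p-> s3 -p-> s4 -r-> s3 -p-> s4 -p-> s1 -q-> s0 -r-> s4 -r-> s3 -q-> s0  → end s0, accepted
w2: Trace: s2 -q-> s3 -p-> s4 -p-> s1 -q-> s0 -q-> s4 -p-> s1 -r-> s5 -p-> s2 -q-> s3 -r-> s0 -q-> s4 -q-> s3 -r-> s0 -r-> s4 -p-> s1 -r-> s5 -q-> s4 -q-> s3  → end s3, accepted
w3: Trace: s2 -r-> s5 -p-> s2 -q-> s3 -p-> s4 -r-> s3 -q-> s0 -p-> s3 -p-> s4 -p-> s1 -p-> s3 -r-> s0 -q-> s4 -q-> s3 -p-> s4 -q-> s3 -q-> s0 -r-> s4 -p-> s1 -p-> s3 -r-> s0 -p-> s3 -r-> s0 -q-> s4  → end s4, accepted
w4: Trace: s2 -p-> s5 -r-> s4 -p-> s1 -r-> s5 -q-> s4 -r-> s3 -r-> s0 -q-> s4 -p-> s1 -q-> s0 -r-> s4 -p-> s1 -r-> s5 -q-> s4 -q-> s3 -q-> s0  → end s0, accepted
w5: Trace: s2 -q-> s3 -q-> s0 -q-> s4 -q-> s3 -p-> s4 -p-> s1 -p-> s3 -p-> s4 -r-> s3 -q-> s0 -p-> s3 -r-> s0 -q-> s4 -p-> s1 -p-> s3 -r-> s0 -q-> s4 -q-> s3 -r-> s0 -r-> s4 -q-> s3 -q-> s0  → end s0, accepted

w1, w2, w3, w4, w5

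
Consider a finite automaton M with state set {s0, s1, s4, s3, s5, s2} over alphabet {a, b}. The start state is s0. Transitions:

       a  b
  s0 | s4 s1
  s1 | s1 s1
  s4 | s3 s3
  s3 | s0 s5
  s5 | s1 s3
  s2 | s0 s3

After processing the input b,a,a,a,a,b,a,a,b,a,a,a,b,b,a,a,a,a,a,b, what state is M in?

s0 → s1 → s1 → s1 → s1 → s1 → s1 → s1 → s1 → s1 → s1 → s1 → s1 → s1 → s1 → s1 → s1 → s1 → s1 → s1 → s1

s1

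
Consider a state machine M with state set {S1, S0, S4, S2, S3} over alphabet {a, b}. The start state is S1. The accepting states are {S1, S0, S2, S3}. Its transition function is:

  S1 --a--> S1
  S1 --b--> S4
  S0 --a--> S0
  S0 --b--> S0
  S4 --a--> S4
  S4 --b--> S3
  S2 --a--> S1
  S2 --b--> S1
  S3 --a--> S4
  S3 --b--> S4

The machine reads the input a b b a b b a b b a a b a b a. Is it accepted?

S1 → S1 → S4 → S3 → S4 → S3 → S4 → S4 → S3 → S4 → S4 → S4 → S3 → S4 → S3 → S4
End state S4 is not accepting.

No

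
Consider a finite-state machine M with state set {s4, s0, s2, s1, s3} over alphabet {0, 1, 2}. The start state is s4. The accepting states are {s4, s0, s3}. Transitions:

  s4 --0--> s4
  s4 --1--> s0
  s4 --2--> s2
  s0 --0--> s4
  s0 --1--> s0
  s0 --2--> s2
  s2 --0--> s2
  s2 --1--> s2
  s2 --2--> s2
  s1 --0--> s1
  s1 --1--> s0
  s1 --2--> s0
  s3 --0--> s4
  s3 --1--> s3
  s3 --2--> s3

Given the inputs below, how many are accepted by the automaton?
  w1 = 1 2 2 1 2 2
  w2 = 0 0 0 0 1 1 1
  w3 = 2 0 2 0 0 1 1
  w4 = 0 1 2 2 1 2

w1:
  start at s4
  read '1': s4 → s0
  read '2': s0 → s2
  read '2': s2 → s2
  read '1': s2 → s2
  read '2': s2 → s2
  read '2': s2 → s2
  end s2, rejected
w2:
  start at s4
  read '0': s4 → s4
  read '0': s4 → s4
  read '0': s4 → s4
  read '0': s4 → s4
  read '1': s4 → s0
  read '1': s0 → s0
  read '1': s0 → s0
  end s0, accepted
w3:
  start at s4
  read '2': s4 → s2
  read '0': s2 → s2
  read '2': s2 → s2
  read '0': s2 → s2
  read '0': s2 → s2
  read '1': s2 → s2
  read '1': s2 → s2
  end s2, rejected
w4:
  start at s4
  read '0': s4 → s4
  read '1': s4 → s0
  read '2': s0 → s2
  read '2': s2 → s2
  read '1': s2 → s2
  read '2': s2 → s2
  end s2, rejected

1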